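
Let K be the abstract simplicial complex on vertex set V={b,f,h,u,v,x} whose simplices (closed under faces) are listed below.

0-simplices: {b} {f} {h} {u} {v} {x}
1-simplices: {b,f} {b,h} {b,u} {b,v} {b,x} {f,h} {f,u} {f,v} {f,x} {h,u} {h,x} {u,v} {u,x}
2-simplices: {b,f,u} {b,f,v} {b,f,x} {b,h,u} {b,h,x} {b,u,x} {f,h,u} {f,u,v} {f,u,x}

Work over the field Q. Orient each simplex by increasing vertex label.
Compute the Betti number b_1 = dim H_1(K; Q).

n_0=6 n_1=13 n_2=9  [Q]
∂1: piv[bf,bh,bu,bv,bx] rk=5  ker:fh,fu,fv,fx,hu,hx,uv,ux
∂2: piv[bfu,bfv,bfx,bhu,bhx,bux,fhu,fuv] rk=8  ker:fux
b_1=(13−5)−8=0

b_1=0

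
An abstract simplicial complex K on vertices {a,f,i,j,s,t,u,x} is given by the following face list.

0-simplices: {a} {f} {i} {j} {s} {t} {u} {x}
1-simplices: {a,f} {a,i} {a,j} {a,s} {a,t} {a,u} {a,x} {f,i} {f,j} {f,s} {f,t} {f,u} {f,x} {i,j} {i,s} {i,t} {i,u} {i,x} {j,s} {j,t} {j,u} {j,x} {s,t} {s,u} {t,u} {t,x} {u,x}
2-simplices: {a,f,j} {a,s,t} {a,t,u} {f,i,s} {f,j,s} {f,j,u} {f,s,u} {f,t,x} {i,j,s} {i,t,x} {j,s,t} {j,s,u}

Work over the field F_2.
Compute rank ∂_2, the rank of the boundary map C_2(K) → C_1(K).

n_0=8 n_1=27 n_2=12  [Z2]
∂1: piv[af,ai,aj,as,at,au,ax] rk=7  ker:fi,fj,fs,ft,fu,fx,ij,is,it,iu,ix,js,jt,ju,jx,st,su,tu,tx,ux
∂2: piv[afj,ast,atu,fis,fjs,fju,fsu,ftx,ijs,itx,jst] rk=11  ker:jsu
rk∂_2=11

rank∂_2=11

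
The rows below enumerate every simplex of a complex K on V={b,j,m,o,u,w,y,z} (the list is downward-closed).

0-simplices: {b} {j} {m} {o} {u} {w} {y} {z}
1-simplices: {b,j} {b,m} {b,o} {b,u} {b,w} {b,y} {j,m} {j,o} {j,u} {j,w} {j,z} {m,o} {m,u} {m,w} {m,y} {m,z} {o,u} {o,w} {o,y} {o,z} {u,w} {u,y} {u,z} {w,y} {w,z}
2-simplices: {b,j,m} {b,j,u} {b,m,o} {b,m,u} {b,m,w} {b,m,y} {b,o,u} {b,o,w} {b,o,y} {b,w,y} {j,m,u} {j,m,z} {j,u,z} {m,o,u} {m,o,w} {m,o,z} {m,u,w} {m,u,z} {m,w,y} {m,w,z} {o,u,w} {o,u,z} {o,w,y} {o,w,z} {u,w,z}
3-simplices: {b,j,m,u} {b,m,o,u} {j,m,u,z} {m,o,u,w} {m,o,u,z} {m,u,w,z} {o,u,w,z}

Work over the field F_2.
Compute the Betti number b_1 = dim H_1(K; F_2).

n_0=8 n_1=25 n_2=25 n_3=7  [Z2]
∂1: piv[bj,bm,bo,bu,bw,by,jz] rk=7  ker:jm,jo,ju,jw,mo,mu,mw,my,mz,ou,ow,oy,oz,uw,uy,uz,wy,wz
∂2: piv[bjm,bju,bmo,bmu,bmw,bmy,bou,bow,boy,bwy,jmz,juz,moz,muw,mwz] rk=15  ker:jmu,mou,mow,muz,mwy,ouw,ouz,owy,owz,uwz
∂3: piv[bjmu,bmou,jmuz,mouw,mouz,muwz,ouwz] rk=7
b_1=(25−7)−15=3

b_1=3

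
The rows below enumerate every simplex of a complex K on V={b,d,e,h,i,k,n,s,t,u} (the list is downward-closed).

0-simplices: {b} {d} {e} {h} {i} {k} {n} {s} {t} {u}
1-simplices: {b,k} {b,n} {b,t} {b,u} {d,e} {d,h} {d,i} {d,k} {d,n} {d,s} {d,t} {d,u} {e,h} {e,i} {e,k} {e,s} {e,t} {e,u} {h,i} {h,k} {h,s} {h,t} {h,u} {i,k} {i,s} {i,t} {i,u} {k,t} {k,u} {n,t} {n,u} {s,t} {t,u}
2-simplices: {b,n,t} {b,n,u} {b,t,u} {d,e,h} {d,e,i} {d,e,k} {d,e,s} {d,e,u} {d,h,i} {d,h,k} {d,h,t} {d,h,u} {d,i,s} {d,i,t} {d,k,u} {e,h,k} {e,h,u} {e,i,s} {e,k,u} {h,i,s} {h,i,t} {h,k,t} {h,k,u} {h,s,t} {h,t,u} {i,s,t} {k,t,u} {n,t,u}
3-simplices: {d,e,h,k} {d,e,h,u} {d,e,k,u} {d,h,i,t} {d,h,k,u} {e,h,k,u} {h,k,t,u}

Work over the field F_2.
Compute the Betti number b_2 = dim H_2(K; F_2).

b_2=3

n_0=10 n_1=33 n_2=28 n_3=7  [Z2]
∂1: piv[bk,bn,bt,bu,de,dh,di,dk,ds] rk=9  ker:dn,dt,du,eh,ei,ek,es,et,eu,hi,hk,hs,ht,hu,ik,is,it,iu,kt,ku,nt,nu,st,tu
∂2: piv[bnt,bnu,btu,deh,dei,dek,des,deu,dhi,dhk,dht,dhu,dis,dit,dku,his,hkt,hst,htu] rk=19  ker:ehk,ehu,eis,eku,hit,hku,ist,ktu,ntu
∂3: piv[dehk,dehu,deku,dhit,dhku,hktu] rk=6  ker:ehku
b_2=(28−19)−6=3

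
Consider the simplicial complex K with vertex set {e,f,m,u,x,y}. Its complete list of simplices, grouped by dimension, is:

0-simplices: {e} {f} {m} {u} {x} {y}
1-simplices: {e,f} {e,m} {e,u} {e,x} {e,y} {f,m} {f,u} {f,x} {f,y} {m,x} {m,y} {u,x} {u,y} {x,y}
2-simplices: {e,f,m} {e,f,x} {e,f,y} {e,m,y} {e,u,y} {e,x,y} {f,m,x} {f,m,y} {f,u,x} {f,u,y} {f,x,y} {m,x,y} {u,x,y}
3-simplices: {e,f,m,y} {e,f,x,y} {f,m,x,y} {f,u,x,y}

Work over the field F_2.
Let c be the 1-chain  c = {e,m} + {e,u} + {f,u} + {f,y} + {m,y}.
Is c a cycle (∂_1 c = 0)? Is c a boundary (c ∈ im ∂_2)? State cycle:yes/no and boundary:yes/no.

cycle:yes boundary:yes

n_0=6 n_1=14 n_2=13 n_3=4  [Z2]
∂1: piv[ef,em,eu,ex,ey] rk=5  ker:fm,fu,fx,fy,mx,my,ux,uy,xy
∂2: piv[efm,efx,efy,emy,euy,exy,fmx,fux,fuy] rk=9  ker:fmy,fxy,mxy,uxy
∂3: piv[efmy,efxy,fmxy,fuxy] rk=4
∂1c = 0
c vs im∂2: reduces to 0 ⇒ boundary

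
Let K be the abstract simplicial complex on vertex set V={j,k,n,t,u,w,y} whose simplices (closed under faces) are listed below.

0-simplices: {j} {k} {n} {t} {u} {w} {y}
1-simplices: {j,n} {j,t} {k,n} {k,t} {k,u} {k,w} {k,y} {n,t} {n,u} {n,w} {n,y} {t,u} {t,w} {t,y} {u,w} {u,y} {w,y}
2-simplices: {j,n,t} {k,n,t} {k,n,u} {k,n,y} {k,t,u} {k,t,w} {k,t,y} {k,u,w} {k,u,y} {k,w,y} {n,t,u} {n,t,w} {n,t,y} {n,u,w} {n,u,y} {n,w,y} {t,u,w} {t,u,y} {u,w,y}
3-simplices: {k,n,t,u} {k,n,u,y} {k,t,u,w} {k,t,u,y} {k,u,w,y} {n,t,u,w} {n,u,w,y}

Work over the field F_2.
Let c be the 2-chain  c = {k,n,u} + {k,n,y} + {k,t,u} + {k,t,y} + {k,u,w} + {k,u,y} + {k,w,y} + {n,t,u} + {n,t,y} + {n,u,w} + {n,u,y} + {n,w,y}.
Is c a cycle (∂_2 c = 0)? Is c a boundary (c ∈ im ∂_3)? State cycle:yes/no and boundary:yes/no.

n_0=7 n_1=17 n_2=19 n_3=7  [Z2]
∂1: piv[jn,jt,kn,ku,kw,ky] rk=6  ker:kt,nt,nu,nw,ny,tu,tw,ty,uw,uy,wy
∂2: piv[jnt,knt,knu,kny,ktu,ktw,kty,kuw,kuy,kwy,ntw] rk=11  ker:ntu,nty,nuw,nuy,nwy,tuw,tuy,uwy
∂3: piv[kntu,knuy,ktuw,ktuy,kuwy,ntuw,nuwy] rk=7
∂2c = 0
c vs im∂3: residual ≠ 0 ⇒ not boundary

cycle:yes boundary:no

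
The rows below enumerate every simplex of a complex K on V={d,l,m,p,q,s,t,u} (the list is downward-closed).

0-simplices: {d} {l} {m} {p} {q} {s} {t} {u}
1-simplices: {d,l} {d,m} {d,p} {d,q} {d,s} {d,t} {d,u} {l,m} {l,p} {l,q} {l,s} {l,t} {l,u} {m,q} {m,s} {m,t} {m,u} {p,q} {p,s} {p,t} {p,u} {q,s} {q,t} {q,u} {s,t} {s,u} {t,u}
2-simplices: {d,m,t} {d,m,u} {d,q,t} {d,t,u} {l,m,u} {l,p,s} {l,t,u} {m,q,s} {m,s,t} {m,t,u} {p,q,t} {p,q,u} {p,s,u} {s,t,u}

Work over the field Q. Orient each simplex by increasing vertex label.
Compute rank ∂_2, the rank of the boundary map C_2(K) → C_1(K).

n_0=8 n_1=27 n_2=14  [Q]
∂1: piv[dl,dm,dp,dq,ds,dt,du] rk=7  ker:lm,lp,lq,ls,lt,lu,mq,ms,mt,mu,pq,ps,pt,pu,qs,qt,qu,st,su,tu
∂2: piv[dmt,dmu,dqt,dtu,lmu,lps,ltu,mqs,mst,pqt,pqu,psu,stu] rk=13  ker:mtu
rk∂_2=13

rank∂_2=13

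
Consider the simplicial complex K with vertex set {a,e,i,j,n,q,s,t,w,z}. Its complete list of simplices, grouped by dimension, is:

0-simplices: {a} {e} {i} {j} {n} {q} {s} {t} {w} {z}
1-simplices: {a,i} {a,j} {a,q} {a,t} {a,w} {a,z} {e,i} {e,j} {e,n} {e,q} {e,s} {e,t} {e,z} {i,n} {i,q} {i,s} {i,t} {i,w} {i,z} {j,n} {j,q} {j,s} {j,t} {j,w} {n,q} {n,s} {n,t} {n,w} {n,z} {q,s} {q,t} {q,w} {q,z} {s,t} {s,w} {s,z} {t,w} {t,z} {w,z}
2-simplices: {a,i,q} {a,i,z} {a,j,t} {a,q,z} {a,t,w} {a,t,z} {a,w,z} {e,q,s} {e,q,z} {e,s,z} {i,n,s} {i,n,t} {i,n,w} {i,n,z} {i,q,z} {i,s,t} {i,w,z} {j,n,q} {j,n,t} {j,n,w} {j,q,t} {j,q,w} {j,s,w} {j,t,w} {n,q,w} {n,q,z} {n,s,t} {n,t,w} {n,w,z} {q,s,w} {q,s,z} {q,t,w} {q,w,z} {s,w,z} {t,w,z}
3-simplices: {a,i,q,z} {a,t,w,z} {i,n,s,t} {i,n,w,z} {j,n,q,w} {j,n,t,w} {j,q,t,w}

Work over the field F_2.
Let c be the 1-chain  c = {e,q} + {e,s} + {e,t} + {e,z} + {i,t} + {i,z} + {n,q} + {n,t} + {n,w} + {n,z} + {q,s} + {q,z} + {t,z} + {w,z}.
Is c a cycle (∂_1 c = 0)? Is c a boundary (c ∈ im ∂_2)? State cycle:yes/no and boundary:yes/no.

cycle:yes boundary:no

n_0=10 n_1=39 n_2=35 n_3=7  [Z2]
∂1: piv[ai,aj,aq,at,aw,az,ei,en,es] rk=9  ker:ej,eq,et,ez,in,iq,is,it,iw,iz,jn,jq,js,jt,jw,nq,ns,nt,nw,nz,qs,qt,qw,qz,st,sw,sz,tw,tz,wz
∂2: piv[aiq,aiz,ajt,aqz,atw,atz,awz,eqs,eqz,esz,ins,int,inw,inz,ist,iwz,jnq,jnt,jnw,jqt,jqw,jsw,jtw,nqz,qsw] rk=25  ker:iqz,nqw,nst,ntw,nwz,qsz,qtw,qwz,swz,twz
∂3: piv[aiqz,atwz,inst,inwz,jnqw,jntw,jqtw] rk=7
∂1c = 0
c vs im∂2: residual ≠ 0 ⇒ not boundary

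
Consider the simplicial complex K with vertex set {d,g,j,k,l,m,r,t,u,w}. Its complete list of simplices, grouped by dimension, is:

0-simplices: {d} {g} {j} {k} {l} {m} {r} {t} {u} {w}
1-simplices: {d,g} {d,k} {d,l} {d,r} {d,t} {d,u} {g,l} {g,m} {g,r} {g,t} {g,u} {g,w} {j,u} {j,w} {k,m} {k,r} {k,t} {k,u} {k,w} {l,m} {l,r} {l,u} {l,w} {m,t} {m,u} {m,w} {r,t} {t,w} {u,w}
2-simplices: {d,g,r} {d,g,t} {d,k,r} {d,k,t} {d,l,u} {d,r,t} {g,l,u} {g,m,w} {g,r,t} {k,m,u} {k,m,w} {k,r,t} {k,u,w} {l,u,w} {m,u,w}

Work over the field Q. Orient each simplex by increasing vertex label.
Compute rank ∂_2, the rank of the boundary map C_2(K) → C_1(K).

rank∂_2=12

n_0=10 n_1=29 n_2=15  [Q]
∂1: piv[dg,dk,dl,dr,dt,du,gm,gw,ju] rk=9  ker:gl,gr,gt,gu,jw,km,kr,kt,ku,kw,lm,lr,lu,lw,mt,mu,mw,rt,tw,uw
∂2: piv[dgr,dgt,dkr,dkt,dlu,drt,glu,gmw,kmu,kmw,kuw,luw] rk=12  ker:grt,krt,muw
rk∂_2=12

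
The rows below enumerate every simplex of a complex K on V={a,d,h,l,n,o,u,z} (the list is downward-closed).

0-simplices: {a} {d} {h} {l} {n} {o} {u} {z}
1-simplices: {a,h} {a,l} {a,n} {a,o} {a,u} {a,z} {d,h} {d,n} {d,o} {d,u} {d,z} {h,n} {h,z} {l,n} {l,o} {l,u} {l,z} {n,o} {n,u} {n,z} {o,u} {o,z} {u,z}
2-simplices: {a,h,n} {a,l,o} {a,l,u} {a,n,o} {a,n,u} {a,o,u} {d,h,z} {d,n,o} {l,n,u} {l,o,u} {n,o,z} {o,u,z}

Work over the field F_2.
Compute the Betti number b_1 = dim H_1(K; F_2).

b_1=5

n_0=8 n_1=23 n_2=12  [Z2]
∂1: piv[ah,al,an,ao,au,az,dh] rk=7  ker:dn,do,du,dz,hn,hz,ln,lo,lu,lz,no,nu,nz,ou,oz,uz
∂2: piv[ahn,alo,alu,ano,anu,aou,dhz,dno,lnu,noz,ouz] rk=11  ker:lou
b_1=(23−7)−11=5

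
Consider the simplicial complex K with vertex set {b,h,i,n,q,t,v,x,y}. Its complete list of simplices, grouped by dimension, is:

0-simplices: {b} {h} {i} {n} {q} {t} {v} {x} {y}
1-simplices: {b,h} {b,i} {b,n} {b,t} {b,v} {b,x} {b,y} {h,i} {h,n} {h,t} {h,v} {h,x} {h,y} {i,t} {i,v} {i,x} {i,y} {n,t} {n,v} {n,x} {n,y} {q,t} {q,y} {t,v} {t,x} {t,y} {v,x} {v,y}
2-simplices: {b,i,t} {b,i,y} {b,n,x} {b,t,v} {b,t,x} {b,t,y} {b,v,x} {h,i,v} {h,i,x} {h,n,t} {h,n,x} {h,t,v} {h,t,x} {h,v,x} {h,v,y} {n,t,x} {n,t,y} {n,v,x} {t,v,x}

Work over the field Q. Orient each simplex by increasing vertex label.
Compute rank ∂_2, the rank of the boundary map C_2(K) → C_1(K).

rank∂_2=16

n_0=9 n_1=28 n_2=19  [Q]
∂1: piv[bh,bi,bn,bt,bv,bx,by,qt] rk=8  ker:hi,hn,ht,hv,hx,hy,it,iv,ix,iy,nt,nv,nx,ny,qy,tv,tx,ty,vx,vy
∂2: piv[bit,biy,bnx,btv,btx,bty,bvx,hiv,hix,hnt,hnx,htv,htx,hvy,nty,nvx] rk=16  ker:hvx,ntx,tvx
rk∂_2=16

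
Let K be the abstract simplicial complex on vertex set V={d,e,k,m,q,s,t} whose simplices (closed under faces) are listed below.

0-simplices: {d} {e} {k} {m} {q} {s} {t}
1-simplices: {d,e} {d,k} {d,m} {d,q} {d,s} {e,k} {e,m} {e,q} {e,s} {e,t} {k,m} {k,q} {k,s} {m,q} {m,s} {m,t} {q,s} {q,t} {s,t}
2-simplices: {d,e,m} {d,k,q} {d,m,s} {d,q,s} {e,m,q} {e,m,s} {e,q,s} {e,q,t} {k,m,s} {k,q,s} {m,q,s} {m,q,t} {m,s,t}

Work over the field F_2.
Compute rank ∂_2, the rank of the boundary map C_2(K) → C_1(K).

n_0=7 n_1=19 n_2=13  [Z2]
∂1: piv[de,dk,dm,dq,ds,et] rk=6  ker:ek,em,eq,es,km,kq,ks,mq,ms,mt,qs,qt,st
∂2: piv[dem,dkq,dms,dqs,emq,ems,eqs,eqt,kms,kqs,mqt,mst] rk=12  ker:mqs
rk∂_2=12

rank∂_2=12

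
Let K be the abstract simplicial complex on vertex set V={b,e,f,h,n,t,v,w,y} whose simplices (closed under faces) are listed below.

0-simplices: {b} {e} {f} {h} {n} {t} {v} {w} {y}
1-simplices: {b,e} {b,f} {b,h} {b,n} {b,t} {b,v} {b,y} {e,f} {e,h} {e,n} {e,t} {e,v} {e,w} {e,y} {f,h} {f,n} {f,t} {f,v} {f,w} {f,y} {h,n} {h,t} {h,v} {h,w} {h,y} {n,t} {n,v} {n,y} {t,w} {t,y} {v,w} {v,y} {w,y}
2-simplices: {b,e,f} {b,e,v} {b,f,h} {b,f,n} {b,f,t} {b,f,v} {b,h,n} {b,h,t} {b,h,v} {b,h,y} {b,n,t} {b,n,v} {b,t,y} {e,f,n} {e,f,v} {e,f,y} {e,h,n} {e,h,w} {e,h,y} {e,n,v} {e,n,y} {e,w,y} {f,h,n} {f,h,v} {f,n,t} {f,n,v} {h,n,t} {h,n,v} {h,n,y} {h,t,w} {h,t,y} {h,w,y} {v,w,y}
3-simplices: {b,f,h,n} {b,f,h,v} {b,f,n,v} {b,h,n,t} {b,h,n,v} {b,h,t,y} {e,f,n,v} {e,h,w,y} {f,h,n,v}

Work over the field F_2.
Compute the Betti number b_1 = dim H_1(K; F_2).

b_1=3

n_0=9 n_1=33 n_2=33 n_3=9  [Z2]
∂1: piv[be,bf,bh,bn,bt,bv,by,ew] rk=8  ker:ef,eh,en,et,ev,ey,fh,fn,ft,fv,fw,fy,hn,ht,hv,hw,hy,nt,nv,ny,tw,ty,vw,vy,wy
∂2: piv[bef,bev,bfh,bfn,bft,bfv,bhn,bht,bhv,bhy,bnt,bnv,bty,efn,efy,ehn,ehw,ehy,eny,ewy,htw,vwy] rk=22  ker:efv,env,fhn,fhv,fnt,fnv,hnt,hnv,hny,hty,hwy
∂3: piv[bfhn,bfhv,bfnv,bhnt,bhnv,bhty,efnv,ehwy] rk=8  ker:fhnv
b_1=(33−8)−22=3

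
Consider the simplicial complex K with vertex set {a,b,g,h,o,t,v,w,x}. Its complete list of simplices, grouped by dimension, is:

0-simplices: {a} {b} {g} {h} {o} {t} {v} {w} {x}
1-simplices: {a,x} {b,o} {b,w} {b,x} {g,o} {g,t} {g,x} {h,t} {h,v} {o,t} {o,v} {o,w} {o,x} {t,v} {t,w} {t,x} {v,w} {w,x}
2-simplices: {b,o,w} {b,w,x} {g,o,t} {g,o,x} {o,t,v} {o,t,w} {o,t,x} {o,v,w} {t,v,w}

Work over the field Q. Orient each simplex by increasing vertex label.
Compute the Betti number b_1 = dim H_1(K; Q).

b_1=2

n_0=9 n_1=18 n_2=9  [Q]
∂1: piv[ax,bo,bw,bx,go,gt,ht,hv] rk=8  ker:gx,ot,ov,ow,ox,tv,tw,tx,vw,wx
∂2: piv[bow,bwx,got,gox,otv,otw,otx,ovw] rk=8  ker:tvw
b_1=(18−8)−8=2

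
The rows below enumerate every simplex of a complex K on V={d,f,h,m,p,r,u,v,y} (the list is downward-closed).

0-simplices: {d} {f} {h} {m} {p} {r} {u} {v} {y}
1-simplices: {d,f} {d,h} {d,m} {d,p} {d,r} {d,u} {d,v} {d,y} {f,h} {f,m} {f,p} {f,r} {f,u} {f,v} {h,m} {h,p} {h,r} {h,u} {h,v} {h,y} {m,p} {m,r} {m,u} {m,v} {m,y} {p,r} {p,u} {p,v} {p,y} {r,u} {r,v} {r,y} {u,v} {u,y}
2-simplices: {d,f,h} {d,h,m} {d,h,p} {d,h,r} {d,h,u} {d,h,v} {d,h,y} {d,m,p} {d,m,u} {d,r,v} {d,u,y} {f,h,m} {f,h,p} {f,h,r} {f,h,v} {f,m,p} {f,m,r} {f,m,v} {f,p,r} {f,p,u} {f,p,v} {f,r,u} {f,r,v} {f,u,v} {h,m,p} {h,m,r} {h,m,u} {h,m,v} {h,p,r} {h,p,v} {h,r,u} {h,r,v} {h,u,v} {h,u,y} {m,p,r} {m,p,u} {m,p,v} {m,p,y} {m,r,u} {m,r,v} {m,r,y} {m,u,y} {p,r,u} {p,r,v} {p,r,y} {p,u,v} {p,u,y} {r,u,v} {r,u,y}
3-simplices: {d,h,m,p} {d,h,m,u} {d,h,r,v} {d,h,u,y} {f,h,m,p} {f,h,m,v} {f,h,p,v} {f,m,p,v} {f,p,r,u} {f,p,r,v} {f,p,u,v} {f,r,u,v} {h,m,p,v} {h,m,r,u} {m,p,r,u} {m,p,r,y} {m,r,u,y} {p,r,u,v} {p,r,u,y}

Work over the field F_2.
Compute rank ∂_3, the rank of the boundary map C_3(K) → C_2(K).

rank∂_3=17

n_0=9 n_1=34 n_2=49 n_3=19  [Z2]
∂1: piv[df,dh,dm,dp,dr,du,dv,dy] rk=8  ker:fh,fm,fp,fr,fu,fv,hm,hp,hr,hu,hv,hy,mp,mr,mu,mv,my,pr,pu,pv,py,ru,rv,ry,uv,uy
∂2: piv[dfh,dhm,dhp,dhr,dhu,dhv,dhy,dmp,dmu,drv,duy,fhm,fhp,fhr,fhv,fmr,fmv,fpr,fpu,fpv,fru,fuv,hru,mpy,mry,muy] rk=26  ker:fmp,frv,hmp,hmr,hmu,hmv,hpr,hpv,hrv,huv,huy,mpr,mpu,mpv,mru,mrv,pru,prv,pry,puv,puy,ruv,ruy
∂3: piv[dhmp,dhmu,dhrv,dhuy,fhmp,fhmv,fhpv,fmpv,fpru,fprv,fpuv,fruv,hmru,mpru,mpry,mruy,pruy] rk=17  ker:hmpv,pruv
rk∂_3=17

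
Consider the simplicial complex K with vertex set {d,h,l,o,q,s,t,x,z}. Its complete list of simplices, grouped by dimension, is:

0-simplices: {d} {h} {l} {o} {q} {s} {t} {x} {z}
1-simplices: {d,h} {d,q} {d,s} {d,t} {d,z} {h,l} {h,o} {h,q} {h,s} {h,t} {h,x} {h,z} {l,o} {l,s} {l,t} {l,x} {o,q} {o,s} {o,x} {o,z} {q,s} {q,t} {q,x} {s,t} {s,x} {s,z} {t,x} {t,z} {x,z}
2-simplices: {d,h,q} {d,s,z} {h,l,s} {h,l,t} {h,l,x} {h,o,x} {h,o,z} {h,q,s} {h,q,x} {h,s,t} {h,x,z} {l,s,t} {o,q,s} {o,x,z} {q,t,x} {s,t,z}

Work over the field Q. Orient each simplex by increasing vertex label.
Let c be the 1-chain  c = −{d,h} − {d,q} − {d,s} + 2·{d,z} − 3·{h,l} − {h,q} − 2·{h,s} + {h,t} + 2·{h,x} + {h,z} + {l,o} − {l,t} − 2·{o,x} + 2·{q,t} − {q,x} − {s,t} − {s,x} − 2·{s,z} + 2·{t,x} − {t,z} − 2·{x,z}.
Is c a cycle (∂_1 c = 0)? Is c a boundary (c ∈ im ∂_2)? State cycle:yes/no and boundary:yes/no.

n_0=9 n_1=29 n_2=16  [Q]
∂1: piv[dh,dq,ds,dt,dz,hl,ho,hx] rk=8  ker:hq,hs,ht,hz,lo,ls,lt,lx,oq,os,ox,oz,qs,qt,qx,st,sx,sz,tx,tz,xz
∂2: piv[dhq,dsz,hls,hlt,hlx,hox,hoz,hqs,hqx,hst,hxz,oqs,qtx,stz] rk=14  ker:lst,oxz
∂1c = {d} + {h} − 3·{l} + 3·{o} − 3·{q} + {s} + 2·{x} − 2·{z}

cycle:no boundary:no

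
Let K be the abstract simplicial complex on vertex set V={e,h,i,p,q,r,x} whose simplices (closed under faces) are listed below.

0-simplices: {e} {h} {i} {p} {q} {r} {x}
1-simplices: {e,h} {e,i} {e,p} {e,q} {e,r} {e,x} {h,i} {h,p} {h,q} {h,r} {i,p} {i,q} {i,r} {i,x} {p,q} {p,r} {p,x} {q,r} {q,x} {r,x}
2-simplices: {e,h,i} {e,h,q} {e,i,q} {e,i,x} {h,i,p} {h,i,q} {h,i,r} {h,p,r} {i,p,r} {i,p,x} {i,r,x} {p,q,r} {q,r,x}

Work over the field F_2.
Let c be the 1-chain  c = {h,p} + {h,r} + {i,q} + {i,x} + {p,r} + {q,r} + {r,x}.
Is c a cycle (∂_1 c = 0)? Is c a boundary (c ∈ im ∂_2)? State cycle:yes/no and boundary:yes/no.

cycle:yes boundary:no

n_0=7 n_1=20 n_2=13  [Z2]
∂1: piv[eh,ei,ep,eq,er,ex] rk=6  ker:hi,hp,hq,hr,ip,iq,ir,ix,pq,pr,px,qr,qx,rx
∂2: piv[ehi,ehq,eiq,eix,hip,hir,hpr,ipx,irx,pqr,qrx] rk=11  ker:hiq,ipr
∂1c = 0
c vs im∂2: residual ≠ 0 ⇒ not boundary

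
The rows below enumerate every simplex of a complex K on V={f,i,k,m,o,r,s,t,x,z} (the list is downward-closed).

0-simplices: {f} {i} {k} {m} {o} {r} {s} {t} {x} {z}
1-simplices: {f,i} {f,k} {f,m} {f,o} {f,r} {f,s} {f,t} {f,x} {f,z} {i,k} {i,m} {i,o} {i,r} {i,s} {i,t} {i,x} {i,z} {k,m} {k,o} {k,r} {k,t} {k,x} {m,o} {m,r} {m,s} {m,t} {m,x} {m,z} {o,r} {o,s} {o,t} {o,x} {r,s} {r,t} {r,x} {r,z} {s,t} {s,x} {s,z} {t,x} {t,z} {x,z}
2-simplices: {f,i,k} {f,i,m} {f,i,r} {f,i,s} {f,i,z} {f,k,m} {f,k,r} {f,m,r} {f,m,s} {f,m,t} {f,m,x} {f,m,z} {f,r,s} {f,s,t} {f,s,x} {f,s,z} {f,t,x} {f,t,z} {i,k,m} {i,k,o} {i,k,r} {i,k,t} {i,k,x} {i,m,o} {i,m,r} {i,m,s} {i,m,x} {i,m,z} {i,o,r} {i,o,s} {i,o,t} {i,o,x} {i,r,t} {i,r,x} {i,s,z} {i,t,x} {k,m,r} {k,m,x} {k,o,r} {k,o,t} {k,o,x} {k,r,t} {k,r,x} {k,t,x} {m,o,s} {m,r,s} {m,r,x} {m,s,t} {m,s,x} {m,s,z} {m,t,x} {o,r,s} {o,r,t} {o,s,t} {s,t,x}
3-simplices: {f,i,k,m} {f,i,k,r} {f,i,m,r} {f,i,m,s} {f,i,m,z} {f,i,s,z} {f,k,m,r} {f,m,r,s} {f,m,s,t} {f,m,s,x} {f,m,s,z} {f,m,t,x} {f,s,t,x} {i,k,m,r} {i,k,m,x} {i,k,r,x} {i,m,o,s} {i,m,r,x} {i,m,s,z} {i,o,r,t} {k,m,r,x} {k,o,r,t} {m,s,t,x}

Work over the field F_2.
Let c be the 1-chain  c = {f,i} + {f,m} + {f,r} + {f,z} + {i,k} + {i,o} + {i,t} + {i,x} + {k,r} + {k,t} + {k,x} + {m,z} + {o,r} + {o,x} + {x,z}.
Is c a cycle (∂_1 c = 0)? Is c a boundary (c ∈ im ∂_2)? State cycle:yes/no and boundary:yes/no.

n_0=10 n_1=42 n_2=55 n_3=23  [Z2]
∂1: piv[fi,fk,fm,fo,fr,fs,ft,fx,fz] rk=9  ker:ik,im,io,ir,is,it,ix,iz,km,ko,kr,kt,kx,mo,mr,ms,mt,mx,mz,or,os,ot,ox,rs,rt,rx,rz,st,sx,sz,tx,tz,xz
∂2: piv[fik,fim,fir,fis,fiz,fkm,fkr,fmr,fms,fmt,fmx,fmz,frs,fst,fsx,fsz,ftx,ftz,iko,ikt,ikx,imo,imx,ior,ios,iot,iox,irt,irx,itx] rk=30  ker:ikm,ikr,imr,ims,imz,isz,kmr,kmx,kor,kot,kox,krt,krx,ktx,mos,mrs,mrx,mst,msx,msz,mtx,ors,ort,ost,stx
∂3: piv[fikm,fikr,fimr,fims,fimz,fisz,fkmr,fmrs,fmst,fmsx,fmsz,fmtx,fstx,ikmx,ikrx,imos,imrx,iort,kort] rk=19  ker:ikmr,imsz,kmrx,mstx
∂1c = {i} + {o} + {r} + {z}

cycle:no boundary:no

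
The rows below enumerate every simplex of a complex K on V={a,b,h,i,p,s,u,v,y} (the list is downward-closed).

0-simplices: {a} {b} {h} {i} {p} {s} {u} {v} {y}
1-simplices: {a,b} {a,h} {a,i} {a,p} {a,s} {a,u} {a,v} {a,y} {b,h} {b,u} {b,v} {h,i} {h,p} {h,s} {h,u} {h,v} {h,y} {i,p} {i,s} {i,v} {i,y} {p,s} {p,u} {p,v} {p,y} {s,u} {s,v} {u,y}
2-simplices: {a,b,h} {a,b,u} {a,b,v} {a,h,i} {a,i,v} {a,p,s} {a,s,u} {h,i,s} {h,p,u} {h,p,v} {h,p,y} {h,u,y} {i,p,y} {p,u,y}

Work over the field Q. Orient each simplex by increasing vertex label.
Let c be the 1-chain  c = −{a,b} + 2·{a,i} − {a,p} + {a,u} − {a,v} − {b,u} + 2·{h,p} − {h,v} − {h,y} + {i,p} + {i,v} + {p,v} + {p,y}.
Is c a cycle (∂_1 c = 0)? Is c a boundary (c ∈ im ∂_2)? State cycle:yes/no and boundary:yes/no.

cycle:yes boundary:no

n_0=9 n_1=28 n_2=14  [Q]
∂1: piv[ab,ah,ai,ap,as,au,av,ay] rk=8  ker:bh,bu,bv,hi,hp,hs,hu,hv,hy,ip,is,iv,iy,ps,pu,pv,py,su,sv,uy
∂2: piv[abh,abu,abv,ahi,aiv,aps,asu,his,hpu,hpv,hpy,huy,ipy] rk=13  ker:puy
∂1c = 0
c vs im∂2: residual ≠ 0 ⇒ not boundary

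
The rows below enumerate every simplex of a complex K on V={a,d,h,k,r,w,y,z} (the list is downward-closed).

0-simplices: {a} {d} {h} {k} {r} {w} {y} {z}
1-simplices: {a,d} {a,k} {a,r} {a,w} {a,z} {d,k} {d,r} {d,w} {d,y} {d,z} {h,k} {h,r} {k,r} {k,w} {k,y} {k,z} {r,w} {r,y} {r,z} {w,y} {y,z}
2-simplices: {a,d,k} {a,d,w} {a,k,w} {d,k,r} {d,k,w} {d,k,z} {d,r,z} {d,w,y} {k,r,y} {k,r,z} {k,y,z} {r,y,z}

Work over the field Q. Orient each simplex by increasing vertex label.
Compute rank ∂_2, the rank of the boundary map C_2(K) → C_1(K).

n_0=8 n_1=21 n_2=12  [Q]
∂1: piv[ad,ak,ar,aw,az,dy,hk] rk=7  ker:dk,dr,dw,dz,hr,kr,kw,ky,kz,rw,ry,rz,wy,yz
∂2: piv[adk,adw,akw,dkr,dkz,drz,dwy,kry,kyz] rk=9  ker:dkw,krz,ryz
rk∂_2=9

rank∂_2=9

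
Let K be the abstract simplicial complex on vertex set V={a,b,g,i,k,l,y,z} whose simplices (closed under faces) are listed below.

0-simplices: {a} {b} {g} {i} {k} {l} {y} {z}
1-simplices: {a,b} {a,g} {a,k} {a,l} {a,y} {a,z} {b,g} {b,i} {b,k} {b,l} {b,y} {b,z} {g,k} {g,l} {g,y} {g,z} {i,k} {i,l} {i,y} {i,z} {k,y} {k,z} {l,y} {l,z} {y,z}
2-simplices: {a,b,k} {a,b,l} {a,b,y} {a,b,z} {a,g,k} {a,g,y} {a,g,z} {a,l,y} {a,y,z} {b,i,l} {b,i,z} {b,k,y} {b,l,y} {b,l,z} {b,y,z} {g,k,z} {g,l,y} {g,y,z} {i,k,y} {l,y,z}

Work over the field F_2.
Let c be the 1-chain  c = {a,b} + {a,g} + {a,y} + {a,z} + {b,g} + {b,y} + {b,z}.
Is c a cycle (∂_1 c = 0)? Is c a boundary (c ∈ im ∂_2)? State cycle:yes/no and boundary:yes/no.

n_0=8 n_1=25 n_2=20  [Z2]
∂1: piv[ab,ag,ak,al,ay,az,bi] rk=7  ker:bg,bk,bl,by,bz,gk,gl,gy,gz,ik,il,iy,iz,ky,kz,ly,lz,yz
∂2: piv[abk,abl,aby,abz,agk,agy,agz,aly,ayz,bil,biz,bky,blz,gkz,gly,iky] rk=16  ker:bly,byz,gyz,lyz
∂1c = 0
c vs im∂2: residual ≠ 0 ⇒ not boundary

cycle:yes boundary:no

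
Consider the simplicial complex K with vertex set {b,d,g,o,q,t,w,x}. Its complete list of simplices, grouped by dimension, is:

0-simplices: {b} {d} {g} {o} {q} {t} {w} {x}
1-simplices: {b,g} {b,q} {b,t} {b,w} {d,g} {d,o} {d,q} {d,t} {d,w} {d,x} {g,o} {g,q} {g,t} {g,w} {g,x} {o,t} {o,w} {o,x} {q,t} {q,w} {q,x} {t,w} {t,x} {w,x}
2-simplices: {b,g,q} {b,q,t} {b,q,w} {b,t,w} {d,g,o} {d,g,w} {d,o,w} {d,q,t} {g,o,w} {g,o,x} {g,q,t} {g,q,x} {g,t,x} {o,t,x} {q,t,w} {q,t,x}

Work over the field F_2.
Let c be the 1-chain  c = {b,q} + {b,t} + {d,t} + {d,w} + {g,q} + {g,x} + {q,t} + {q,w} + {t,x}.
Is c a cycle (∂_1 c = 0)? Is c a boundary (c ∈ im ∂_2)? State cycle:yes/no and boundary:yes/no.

n_0=8 n_1=24 n_2=16  [Z2]
∂1: piv[bg,bq,bt,bw,dg,do,dx] rk=7  ker:dq,dt,dw,go,gq,gt,gw,gx,ot,ow,ox,qt,qw,qx,tw,tx,wx
∂2: piv[bgq,bqt,bqw,btw,dgo,dgw,dow,dqt,gox,gqt,gqx,gtx,otx] rk=13  ker:gow,qtw,qtx
∂1c = 0
c vs im∂2: residual ≠ 0 ⇒ not boundary

cycle:yes boundary:no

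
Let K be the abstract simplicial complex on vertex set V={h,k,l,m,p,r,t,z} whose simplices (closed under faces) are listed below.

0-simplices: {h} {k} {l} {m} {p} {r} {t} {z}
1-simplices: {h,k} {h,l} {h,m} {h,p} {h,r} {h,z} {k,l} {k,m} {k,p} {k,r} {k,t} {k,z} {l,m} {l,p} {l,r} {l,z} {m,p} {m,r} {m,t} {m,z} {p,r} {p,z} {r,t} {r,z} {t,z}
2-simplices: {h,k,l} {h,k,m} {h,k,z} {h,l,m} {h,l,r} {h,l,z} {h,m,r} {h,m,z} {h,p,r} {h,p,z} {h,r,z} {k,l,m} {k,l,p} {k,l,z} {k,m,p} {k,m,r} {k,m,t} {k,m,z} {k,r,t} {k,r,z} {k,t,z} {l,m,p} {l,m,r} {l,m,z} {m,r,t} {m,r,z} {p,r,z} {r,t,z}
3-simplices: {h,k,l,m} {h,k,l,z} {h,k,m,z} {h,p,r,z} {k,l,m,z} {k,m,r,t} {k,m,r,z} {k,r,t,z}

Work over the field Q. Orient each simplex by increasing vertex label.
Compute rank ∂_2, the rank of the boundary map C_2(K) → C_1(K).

n_0=8 n_1=25 n_2=28 n_3=8  [Q]
∂1: piv[hk,hl,hm,hp,hr,hz,kt] rk=7  ker:kl,km,kp,kr,kz,lm,lp,lr,lz,mp,mr,mt,mz,pr,pz,rt,rz,tz
∂2: piv[hkl,hkm,hkz,hlm,hlr,hlz,hmr,hmz,hpr,hpz,hrz,klp,kmp,kmr,kmt,krt,ktz] rk=17  ker:klm,klz,kmz,krz,lmp,lmr,lmz,mrt,mrz,prz,rtz
∂3: piv[hklm,hklz,hkmz,hprz,klmz,kmrt,kmrz,krtz] rk=8
rk∂_2=17

rank∂_2=17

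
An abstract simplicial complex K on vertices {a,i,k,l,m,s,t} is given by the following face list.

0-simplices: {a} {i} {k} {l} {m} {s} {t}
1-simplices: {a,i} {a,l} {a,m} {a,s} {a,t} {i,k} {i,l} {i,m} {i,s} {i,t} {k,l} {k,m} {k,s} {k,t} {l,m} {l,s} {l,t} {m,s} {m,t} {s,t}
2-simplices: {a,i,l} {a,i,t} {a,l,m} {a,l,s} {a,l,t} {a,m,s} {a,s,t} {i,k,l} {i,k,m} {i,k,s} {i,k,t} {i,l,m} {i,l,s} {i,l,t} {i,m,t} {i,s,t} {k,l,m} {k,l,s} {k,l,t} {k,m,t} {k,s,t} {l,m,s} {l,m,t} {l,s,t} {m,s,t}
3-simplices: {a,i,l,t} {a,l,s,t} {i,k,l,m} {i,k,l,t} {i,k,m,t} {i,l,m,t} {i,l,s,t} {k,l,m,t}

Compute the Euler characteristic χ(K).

n_0=7 n_1=20 n_2=25 n_3=8
χ=+7−20+25−8=4

χ(K)=4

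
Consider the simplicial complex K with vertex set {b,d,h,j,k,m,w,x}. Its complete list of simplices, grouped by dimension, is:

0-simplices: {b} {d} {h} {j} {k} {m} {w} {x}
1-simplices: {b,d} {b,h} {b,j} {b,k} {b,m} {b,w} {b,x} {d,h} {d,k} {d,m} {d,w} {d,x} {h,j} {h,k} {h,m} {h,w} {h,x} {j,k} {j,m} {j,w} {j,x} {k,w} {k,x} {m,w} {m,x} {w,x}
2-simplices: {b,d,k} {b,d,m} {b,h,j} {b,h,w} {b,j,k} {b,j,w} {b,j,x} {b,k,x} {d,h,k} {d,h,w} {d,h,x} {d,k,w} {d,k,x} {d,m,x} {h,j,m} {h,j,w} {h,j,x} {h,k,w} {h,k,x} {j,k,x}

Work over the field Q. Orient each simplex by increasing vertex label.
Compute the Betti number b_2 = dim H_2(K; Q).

n_0=8 n_1=26 n_2=20  [Q]
∂1: piv[bd,bh,bj,bk,bm,bw,bx] rk=7  ker:dh,dk,dm,dw,dx,hj,hk,hm,hw,hx,jk,jm,jw,jx,kw,kx,mw,mx,wx
∂2: piv[bdk,bdm,bhj,bhw,bjk,bjw,bjx,bkx,dhk,dhw,dhx,dkw,dkx,dmx,hjm,hjx] rk=16  ker:hjw,hkw,hkx,jkx
b_2=(20−16)−0=4

b_2=4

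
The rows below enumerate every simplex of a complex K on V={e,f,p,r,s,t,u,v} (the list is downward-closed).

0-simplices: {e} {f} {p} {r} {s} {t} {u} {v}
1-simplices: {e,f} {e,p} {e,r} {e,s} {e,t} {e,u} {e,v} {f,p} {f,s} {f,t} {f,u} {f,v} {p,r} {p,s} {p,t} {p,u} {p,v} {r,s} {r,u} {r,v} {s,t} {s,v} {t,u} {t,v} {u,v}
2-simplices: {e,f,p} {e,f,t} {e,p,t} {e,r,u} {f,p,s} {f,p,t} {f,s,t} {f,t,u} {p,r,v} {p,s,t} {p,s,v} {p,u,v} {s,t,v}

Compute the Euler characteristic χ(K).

n_0=8 n_1=25 n_2=13
χ=+8−25+13=-4

χ(K)=-4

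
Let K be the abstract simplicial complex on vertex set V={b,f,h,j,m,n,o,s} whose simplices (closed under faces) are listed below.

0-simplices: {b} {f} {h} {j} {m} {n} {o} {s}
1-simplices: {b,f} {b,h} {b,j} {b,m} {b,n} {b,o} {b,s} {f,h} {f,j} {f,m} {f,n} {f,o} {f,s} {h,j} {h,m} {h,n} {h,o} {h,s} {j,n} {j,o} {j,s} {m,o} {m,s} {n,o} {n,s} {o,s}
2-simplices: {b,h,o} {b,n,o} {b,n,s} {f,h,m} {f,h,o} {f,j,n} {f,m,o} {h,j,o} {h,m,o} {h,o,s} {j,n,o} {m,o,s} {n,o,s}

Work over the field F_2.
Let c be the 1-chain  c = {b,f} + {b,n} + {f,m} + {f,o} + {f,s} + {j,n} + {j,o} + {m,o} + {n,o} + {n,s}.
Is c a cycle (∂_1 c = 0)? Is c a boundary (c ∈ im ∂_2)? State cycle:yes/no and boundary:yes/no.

cycle:yes boundary:no

n_0=8 n_1=26 n_2=13  [Z2]
∂1: piv[bf,bh,bj,bm,bn,bo,bs] rk=7  ker:fh,fj,fm,fn,fo,fs,hj,hm,hn,ho,hs,jn,jo,js,mo,ms,no,ns,os
∂2: piv[bho,bno,bns,fhm,fho,fjn,fmo,hjo,hos,jno,mos,nos] rk=12  ker:hmo
∂1c = 0
c vs im∂2: residual ≠ 0 ⇒ not boundary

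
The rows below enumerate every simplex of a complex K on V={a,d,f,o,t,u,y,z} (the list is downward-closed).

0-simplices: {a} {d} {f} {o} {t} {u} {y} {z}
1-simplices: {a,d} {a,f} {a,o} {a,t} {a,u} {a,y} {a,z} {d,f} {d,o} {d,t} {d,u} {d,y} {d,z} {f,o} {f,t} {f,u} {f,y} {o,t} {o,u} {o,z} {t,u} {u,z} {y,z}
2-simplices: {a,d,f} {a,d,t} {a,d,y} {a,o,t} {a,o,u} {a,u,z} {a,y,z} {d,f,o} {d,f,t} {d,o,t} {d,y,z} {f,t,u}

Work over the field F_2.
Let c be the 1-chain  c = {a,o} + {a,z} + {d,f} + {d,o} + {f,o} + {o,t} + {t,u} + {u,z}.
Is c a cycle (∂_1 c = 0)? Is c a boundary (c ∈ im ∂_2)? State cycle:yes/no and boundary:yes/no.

cycle:yes boundary:no

n_0=8 n_1=23 n_2=12  [Z2]
∂1: piv[ad,af,ao,at,au,ay,az] rk=7  ker:df,do,dt,du,dy,dz,fo,ft,fu,fy,ot,ou,oz,tu,uz,yz
∂2: piv[adf,adt,ady,aot,aou,auz,ayz,dfo,dft,dot,dyz,ftu] rk=12
∂1c = 0
c vs im∂2: residual ≠ 0 ⇒ not boundary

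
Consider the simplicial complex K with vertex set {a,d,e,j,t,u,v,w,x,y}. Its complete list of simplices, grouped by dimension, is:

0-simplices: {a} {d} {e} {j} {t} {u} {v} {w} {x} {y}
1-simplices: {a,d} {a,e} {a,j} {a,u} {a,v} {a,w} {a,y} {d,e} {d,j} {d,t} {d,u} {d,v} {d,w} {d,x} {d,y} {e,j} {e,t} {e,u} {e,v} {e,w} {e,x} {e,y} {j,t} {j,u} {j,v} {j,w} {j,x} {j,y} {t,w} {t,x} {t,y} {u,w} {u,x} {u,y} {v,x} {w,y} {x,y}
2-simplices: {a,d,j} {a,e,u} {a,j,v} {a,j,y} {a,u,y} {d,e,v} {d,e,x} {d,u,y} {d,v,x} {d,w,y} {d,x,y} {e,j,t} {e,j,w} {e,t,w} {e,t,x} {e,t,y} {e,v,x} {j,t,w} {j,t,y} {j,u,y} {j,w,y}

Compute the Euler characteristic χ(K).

n_0=10 n_1=37 n_2=21
χ=+10−37+21=-6

χ(K)=-6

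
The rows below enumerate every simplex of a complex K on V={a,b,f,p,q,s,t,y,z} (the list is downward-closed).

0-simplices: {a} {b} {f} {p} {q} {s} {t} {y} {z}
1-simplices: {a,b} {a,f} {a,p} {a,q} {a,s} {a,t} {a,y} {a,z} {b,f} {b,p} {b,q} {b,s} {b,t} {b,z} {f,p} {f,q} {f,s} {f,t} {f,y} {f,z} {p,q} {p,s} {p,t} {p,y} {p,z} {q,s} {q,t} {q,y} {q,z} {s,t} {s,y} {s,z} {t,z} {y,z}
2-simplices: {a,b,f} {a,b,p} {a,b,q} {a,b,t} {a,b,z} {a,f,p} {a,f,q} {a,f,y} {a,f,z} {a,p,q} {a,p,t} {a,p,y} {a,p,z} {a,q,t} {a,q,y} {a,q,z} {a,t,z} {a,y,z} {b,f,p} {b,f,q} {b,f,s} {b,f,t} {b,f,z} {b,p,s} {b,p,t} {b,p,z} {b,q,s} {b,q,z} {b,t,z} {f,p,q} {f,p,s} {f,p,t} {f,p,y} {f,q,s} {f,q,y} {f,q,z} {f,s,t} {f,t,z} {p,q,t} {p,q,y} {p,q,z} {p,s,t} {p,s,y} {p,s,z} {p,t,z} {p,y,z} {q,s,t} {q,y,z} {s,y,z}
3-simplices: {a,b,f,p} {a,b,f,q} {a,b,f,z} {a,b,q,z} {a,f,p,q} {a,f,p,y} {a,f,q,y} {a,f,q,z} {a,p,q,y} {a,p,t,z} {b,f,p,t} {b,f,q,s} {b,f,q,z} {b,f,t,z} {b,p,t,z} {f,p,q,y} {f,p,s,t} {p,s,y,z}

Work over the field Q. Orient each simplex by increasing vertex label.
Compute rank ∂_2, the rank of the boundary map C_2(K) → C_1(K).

rank∂_2=25

n_0=9 n_1=34 n_2=49 n_3=18  [Q]
∂1: piv[ab,af,ap,aq,as,at,ay,az] rk=8  ker:bf,bp,bq,bs,bt,bz,fp,fq,fs,ft,fy,fz,pq,ps,pt,py,pz,qs,qt,qy,qz,st,sy,sz,tz,yz
∂2: piv[abf,abp,abq,abt,abz,afp,afq,afy,afz,apq,apt,apy,apz,aqt,aqy,aqz,atz,ayz,bfs,bft,bps,bqs,fst,psy,psz] rk=25  ker:bfp,bfq,bfz,bpt,bpz,bqz,btz,fpq,fps,fpt,fpy,fqs,fqy,fqz,ftz,pqt,pqy,pqz,pst,ptz,pyz,qst,qyz,syz
∂3: piv[abfp,abfq,abfz,abqz,afpq,afpy,afqy,afqz,apqy,aptz,bfpt,bfqs,bftz,bptz,fpst,psyz] rk=16  ker:bfqz,fpqy
rk∂_2=25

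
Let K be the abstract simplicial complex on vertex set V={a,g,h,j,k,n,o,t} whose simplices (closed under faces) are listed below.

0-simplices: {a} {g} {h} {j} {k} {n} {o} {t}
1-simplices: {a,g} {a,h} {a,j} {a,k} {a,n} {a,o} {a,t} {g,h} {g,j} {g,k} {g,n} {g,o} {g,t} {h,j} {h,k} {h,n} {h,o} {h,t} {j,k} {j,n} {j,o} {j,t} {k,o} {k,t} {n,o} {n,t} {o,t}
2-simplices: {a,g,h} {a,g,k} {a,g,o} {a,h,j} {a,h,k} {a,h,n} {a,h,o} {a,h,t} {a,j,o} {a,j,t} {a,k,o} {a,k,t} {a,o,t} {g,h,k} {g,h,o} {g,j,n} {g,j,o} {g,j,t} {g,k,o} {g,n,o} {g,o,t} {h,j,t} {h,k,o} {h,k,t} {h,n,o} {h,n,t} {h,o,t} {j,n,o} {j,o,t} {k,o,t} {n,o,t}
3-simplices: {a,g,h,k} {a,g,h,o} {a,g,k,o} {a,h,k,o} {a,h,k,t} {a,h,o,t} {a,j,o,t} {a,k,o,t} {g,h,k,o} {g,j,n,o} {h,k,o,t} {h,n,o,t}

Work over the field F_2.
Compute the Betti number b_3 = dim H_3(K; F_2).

n_0=8 n_1=27 n_2=31 n_3=12  [Z2]
∂1: piv[ag,ah,aj,ak,an,ao,at] rk=7  ker:gh,gj,gk,gn,go,gt,hj,hk,hn,ho,ht,jk,jn,jo,jt,ko,kt,no,nt,ot
∂2: piv[agh,agk,ago,ahj,ahk,ahn,aho,aht,ajo,ajt,ako,akt,aot,gjn,gjo,gjt,gno,hno,hnt] rk=19  ker:ghk,gho,gko,got,hjt,hko,hkt,hot,jno,jot,kot,not
∂3: piv[aghk,agho,agko,ahko,ahkt,ahot,ajot,akot,gjno,hnot] rk=10  ker:ghko,hkot
b_3=(12−10)−0=2

b_3=2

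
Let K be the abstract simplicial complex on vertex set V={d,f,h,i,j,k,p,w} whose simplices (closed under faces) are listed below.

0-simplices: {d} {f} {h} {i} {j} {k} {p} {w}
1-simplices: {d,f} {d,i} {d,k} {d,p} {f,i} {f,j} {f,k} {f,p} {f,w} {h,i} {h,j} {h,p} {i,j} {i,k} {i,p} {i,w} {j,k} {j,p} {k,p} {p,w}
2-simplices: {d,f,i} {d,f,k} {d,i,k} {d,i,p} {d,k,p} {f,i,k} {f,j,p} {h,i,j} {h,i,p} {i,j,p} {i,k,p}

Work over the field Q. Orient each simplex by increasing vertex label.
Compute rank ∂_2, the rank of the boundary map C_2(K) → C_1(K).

rank∂_2=9

n_0=8 n_1=20 n_2=11  [Q]
∂1: piv[df,di,dk,dp,fj,fw,hi] rk=7  ker:fi,fk,fp,hj,hp,ij,ik,ip,iw,jk,jp,kp,pw
∂2: piv[dfi,dfk,dik,dip,dkp,fjp,hij,hip,ijp] rk=9  ker:fik,ikp
rk∂_2=9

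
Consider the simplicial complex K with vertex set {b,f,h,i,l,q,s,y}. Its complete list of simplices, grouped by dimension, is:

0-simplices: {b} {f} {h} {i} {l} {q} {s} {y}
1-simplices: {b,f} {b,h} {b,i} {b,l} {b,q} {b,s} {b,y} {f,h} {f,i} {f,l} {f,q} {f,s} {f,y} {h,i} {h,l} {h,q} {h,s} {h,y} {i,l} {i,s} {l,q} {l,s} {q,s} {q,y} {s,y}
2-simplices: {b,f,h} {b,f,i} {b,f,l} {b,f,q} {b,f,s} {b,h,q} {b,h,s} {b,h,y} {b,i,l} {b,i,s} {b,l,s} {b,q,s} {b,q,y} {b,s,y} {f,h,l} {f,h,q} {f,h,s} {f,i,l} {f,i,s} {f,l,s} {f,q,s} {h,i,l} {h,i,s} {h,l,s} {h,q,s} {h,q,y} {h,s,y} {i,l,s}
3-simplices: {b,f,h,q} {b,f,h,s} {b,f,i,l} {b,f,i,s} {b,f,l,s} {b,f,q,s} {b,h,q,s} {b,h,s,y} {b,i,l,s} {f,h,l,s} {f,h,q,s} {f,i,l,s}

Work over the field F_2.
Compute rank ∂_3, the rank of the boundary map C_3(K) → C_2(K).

rank∂_3=10

n_0=8 n_1=25 n_2=28 n_3=12  [Z2]
∂1: piv[bf,bh,bi,bl,bq,bs,by] rk=7  ker:fh,fi,fl,fq,fs,fy,hi,hl,hq,hs,hy,il,is,lq,ls,qs,qy,sy
∂2: piv[bfh,bfi,bfl,bfq,bfs,bhq,bhs,bhy,bil,bis,bls,bqs,bqy,bsy,fhl,hil] rk=16  ker:fhq,fhs,fil,fis,fls,fqs,his,hls,hqs,hqy,hsy,ils
∂3: piv[bfhq,bfhs,bfil,bfis,bfls,bfqs,bhqs,bhsy,bils,fhls] rk=10  ker:fhqs,fils
rk∂_3=10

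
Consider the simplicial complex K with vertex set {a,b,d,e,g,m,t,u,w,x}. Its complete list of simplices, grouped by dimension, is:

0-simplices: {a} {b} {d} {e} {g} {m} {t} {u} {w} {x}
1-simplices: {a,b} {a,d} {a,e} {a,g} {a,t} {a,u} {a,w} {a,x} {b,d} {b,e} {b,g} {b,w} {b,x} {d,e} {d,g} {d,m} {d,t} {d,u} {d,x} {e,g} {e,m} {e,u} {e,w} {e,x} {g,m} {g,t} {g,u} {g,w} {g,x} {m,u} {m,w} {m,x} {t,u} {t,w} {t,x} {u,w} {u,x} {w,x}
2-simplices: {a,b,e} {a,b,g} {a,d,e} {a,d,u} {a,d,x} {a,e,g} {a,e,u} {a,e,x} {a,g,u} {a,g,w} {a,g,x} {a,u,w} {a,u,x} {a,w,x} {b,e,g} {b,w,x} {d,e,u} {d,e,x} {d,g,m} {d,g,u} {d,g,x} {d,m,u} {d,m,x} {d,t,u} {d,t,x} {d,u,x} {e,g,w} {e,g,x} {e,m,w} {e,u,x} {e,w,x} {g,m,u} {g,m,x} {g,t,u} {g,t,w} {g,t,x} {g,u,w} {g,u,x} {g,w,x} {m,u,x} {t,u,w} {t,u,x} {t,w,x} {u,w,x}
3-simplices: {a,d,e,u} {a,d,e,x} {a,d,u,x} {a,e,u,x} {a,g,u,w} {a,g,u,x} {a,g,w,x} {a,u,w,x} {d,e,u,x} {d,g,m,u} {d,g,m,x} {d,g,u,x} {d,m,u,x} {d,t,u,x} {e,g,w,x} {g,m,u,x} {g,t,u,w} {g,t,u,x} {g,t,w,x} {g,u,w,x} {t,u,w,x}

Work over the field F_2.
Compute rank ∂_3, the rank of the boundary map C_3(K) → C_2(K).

n_0=10 n_1=38 n_2=44 n_3=21  [Z2]
∂1: piv[ab,ad,ae,ag,at,au,aw,ax,dm] rk=9  ker:bd,be,bg,bw,bx,de,dg,dt,du,dx,eg,em,eu,ew,ex,gm,gt,gu,gw,gx,mu,mw,mx,tu,tw,tx,uw,ux,wx
∂2: piv[abe,abg,ade,adu,adx,aeg,aeu,aex,agu,agw,agx,auw,aux,awx,bwx,dgm,dgu,dmu,dmx,dtu,dtx,egw,emw,gtu,gtw] rk=25  ker:beg,deu,dex,dgx,dux,egx,eux,ewx,gmu,gmx,gtx,guw,gux,gwx,mux,tuw,tux,twx,uwx
∂3: piv[adeu,adex,adux,aeux,aguw,agux,agwx,auwx,dgmu,dgmx,dgux,dmux,dtux,egwx,gtuw,gtux,gtwx] rk=17  ker:deux,gmux,guwx,tuwx
rk∂_3=17

rank∂_3=17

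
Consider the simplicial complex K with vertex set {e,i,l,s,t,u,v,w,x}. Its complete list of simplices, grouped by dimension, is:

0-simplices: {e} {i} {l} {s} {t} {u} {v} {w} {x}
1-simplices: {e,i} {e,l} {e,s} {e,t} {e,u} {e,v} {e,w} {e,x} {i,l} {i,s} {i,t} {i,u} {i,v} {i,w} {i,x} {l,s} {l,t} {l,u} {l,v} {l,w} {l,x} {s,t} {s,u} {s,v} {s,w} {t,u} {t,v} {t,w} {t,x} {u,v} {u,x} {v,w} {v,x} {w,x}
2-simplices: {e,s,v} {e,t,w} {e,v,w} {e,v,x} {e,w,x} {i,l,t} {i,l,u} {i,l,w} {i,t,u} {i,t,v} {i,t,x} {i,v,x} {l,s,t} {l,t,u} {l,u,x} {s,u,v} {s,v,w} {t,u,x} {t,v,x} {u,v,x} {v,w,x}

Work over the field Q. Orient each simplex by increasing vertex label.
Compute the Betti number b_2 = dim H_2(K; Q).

b_2=3

n_0=9 n_1=34 n_2=21  [Q]
∂1: piv[ei,el,es,et,eu,ev,ew,ex] rk=8  ker:il,is,it,iu,iv,iw,ix,ls,lt,lu,lv,lw,lx,st,su,sv,sw,tu,tv,tw,tx,uv,ux,vw,vx,wx
∂2: piv[esv,etw,evw,evx,ewx,ilt,ilu,ilw,itu,itv,itx,ivx,lst,lux,suv,svw,tux,uvx] rk=18  ker:ltu,tvx,vwx
b_2=(21−18)−0=3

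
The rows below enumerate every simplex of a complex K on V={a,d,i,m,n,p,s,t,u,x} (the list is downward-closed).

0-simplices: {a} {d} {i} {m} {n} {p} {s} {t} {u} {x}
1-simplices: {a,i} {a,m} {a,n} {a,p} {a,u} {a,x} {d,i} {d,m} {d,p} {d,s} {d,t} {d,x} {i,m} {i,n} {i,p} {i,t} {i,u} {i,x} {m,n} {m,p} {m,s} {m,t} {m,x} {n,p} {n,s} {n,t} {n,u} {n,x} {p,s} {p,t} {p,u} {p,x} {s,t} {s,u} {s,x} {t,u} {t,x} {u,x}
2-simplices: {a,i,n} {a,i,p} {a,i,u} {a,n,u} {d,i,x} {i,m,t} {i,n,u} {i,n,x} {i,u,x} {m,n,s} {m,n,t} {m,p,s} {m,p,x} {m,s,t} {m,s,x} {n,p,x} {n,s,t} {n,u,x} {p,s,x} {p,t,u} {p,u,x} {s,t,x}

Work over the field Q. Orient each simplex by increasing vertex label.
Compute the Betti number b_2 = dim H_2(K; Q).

b_2=4

n_0=10 n_1=38 n_2=22  [Q]
∂1: piv[ai,am,an,ap,au,ax,di,ds,dt] rk=9  ker:dm,dp,dx,im,in,ip,it,iu,ix,mn,mp,ms,mt,mx,np,ns,nt,nu,nx,ps,pt,pu,px,st,su,sx,tu,tx,ux
∂2: piv[ain,aip,aiu,anu,dix,imt,inx,iux,mns,mnt,mps,mpx,mst,msx,npx,ptu,pux,stx] rk=18  ker:inu,nst,nux,psx
b_2=(22−18)−0=4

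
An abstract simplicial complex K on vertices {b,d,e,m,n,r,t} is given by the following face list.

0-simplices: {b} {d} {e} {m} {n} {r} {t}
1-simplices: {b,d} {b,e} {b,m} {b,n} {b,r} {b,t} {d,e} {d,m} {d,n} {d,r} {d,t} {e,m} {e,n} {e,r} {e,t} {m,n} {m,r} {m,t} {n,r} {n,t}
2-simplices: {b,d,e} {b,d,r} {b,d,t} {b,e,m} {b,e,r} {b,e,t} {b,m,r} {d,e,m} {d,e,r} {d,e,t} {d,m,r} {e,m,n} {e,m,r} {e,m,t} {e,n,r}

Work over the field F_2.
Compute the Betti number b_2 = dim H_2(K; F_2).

n_0=7 n_1=20 n_2=15  [Z2]
∂1: piv[bd,be,bm,bn,br,bt] rk=6  ker:de,dm,dn,dr,dt,em,en,er,et,mn,mr,mt,nr,nt
∂2: piv[bde,bdr,bdt,bem,ber,bet,bmr,dem,emn,emt,enr] rk=11  ker:der,det,dmr,emr
b_2=(15−11)−0=4

b_2=4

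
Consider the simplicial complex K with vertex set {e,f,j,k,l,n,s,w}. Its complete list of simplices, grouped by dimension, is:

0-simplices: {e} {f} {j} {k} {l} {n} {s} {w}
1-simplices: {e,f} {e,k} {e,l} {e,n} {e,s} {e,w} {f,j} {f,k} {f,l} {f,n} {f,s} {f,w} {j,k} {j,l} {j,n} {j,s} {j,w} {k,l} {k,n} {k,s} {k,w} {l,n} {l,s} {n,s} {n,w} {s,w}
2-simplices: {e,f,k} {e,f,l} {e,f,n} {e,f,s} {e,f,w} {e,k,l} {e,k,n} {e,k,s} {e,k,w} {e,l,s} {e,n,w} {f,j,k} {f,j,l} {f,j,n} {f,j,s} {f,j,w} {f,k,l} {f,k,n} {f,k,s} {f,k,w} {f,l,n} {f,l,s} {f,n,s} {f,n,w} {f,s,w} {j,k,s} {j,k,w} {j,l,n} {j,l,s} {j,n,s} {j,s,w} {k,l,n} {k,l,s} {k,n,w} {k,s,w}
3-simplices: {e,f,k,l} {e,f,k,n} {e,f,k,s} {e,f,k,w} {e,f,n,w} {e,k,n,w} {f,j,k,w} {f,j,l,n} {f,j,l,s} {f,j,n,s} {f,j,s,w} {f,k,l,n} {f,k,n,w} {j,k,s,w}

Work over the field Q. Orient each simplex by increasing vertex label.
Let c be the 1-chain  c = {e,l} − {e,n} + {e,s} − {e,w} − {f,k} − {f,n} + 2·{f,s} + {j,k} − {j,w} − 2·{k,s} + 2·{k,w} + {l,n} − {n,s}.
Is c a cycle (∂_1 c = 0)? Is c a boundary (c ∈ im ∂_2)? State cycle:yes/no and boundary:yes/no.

cycle:yes boundary:yes

n_0=8 n_1=26 n_2=35 n_3=14  [Q]
∂1: piv[ef,ek,el,en,es,ew,fj] rk=7  ker:fk,fl,fn,fs,fw,jk,jl,jn,js,jw,kl,kn,ks,kw,ln,ls,ns,nw,sw
∂2: piv[efk,efl,efn,efs,efw,ekl,ekn,eks,ekw,els,enw,fjk,fjl,fjn,fjs,fjw,fln,fns,fsw] rk=19  ker:fkl,fkn,fks,fkw,fls,fnw,jks,jkw,jln,jls,jns,jsw,kln,kls,knw,ksw
∂3: piv[efkl,efkn,efks,efkw,efnw,eknw,fjkw,fjln,fjls,fjns,fjsw,fkln,jksw] rk=13  ker:fknw
∂1c = 0
c vs im∂2: reduces to 0 ⇒ boundary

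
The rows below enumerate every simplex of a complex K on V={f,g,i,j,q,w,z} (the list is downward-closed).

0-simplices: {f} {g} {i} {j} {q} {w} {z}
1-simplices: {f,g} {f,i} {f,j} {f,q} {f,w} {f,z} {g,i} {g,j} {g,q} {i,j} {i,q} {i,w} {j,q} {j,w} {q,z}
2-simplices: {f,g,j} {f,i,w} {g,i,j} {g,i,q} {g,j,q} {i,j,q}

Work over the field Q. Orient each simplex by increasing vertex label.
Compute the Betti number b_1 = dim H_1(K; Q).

n_0=7 n_1=15 n_2=6  [Q]
∂1: piv[fg,fi,fj,fq,fw,fz] rk=6  ker:gi,gj,gq,ij,iq,iw,jq,jw,qz
∂2: piv[fgj,fiw,gij,giq,gjq] rk=5  ker:ijq
b_1=(15−6)−5=4

b_1=4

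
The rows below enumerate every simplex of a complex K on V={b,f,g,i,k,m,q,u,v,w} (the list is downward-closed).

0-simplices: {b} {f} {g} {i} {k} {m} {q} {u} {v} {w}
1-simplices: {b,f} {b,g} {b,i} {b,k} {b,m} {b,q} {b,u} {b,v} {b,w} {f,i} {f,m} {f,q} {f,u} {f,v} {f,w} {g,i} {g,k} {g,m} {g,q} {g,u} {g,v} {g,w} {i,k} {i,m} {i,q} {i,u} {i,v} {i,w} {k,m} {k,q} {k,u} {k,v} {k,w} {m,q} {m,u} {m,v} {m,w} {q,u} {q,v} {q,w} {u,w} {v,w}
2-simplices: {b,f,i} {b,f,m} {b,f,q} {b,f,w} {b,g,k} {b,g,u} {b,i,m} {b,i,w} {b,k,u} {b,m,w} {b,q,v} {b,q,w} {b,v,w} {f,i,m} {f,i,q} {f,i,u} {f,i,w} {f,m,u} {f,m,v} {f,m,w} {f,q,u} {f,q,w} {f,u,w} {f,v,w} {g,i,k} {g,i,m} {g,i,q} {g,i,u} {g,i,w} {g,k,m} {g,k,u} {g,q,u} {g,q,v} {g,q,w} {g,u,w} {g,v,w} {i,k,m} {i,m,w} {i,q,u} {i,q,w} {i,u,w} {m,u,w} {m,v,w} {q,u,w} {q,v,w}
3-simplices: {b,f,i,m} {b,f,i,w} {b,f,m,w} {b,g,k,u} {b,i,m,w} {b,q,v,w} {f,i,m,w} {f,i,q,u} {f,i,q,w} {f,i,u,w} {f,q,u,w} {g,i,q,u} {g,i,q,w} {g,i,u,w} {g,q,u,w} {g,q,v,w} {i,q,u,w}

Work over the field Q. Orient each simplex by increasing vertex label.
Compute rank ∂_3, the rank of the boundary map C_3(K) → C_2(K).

n_0=10 n_1=42 n_2=45 n_3=17  [Q]
∂1: piv[bf,bg,bi,bk,bm,bq,bu,bv,bw] rk=9  ker:fi,fm,fq,fu,fv,fw,gi,gk,gm,gq,gu,gv,gw,ik,im,iq,iu,iv,iw,km,kq,ku,kv,kw,mq,mu,mv,mw,qu,qv,qw,uw,vw
∂2: piv[bfi,bfm,bfq,bfw,bgk,bgu,bim,biw,bku,bmw,bqv,bqw,bvw,fiq,fiu,fmu,fmv,fqu,fuw,fvw,gik,gim,giq,giu,giw,gkm,gqv] rk=27  ker:fim,fiw,fmw,fqw,gku,gqu,gqw,guw,gvw,ikm,imw,iqu,iqw,iuw,muw,mvw,quw,qvw
∂3: piv[bfim,bfiw,bfmw,bgku,bimw,bqvw,fiqu,fiqw,fiuw,fquw,giqu,giqw,giuw,gqvw] rk=14  ker:fimw,gquw,iquw
rk∂_3=14

rank∂_3=14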